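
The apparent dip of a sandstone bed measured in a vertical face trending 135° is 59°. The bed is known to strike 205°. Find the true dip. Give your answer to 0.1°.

The section is 70° from the strike.
tan δ = tan α / sin β = tan 59° / sin 70° = 1.6643 / 0.9397 = 1.7711
δ = arctan(1.7711) = 60.55°

60.5°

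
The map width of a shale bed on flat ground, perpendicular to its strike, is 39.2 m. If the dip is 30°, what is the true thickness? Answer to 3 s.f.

True thickness t = w · sin(dip) = 39.2 × sin 30°
t = 39.2 × 0.5000 = 19.600 m

19.6 m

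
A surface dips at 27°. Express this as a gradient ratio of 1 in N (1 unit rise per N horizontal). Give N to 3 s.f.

1 in 1.96

1 : N means tan θ = 1/N, so N = 1/tan 27° = 1/0.5095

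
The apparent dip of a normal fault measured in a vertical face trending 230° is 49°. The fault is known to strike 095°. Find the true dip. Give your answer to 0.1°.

58.4°

β = acute angle between strike 095° and section 230° = 45°.
tan δ = tan α / sin β = tan 49° / sin 45° = 1.1504 / 0.7071 = 1.6269
true dip = arctan 1.6269 = 58.42°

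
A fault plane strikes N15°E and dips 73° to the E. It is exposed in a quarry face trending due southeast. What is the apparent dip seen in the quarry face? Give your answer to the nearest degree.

71°

The strike is N15°E and the section trends due southeast; the acute angle between them is β = 60°.
tan(apparent dip) = tan 73° · sin 60° = 2.8326
α = arctan(2.8326) = 70.56°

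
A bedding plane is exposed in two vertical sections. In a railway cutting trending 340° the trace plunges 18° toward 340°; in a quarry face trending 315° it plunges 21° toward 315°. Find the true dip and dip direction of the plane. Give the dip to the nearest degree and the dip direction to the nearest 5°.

The two traces are lines in the plane: v₁ = (sin 340°·cos 18°, cos 340°·cos 18°, −sin 18°), v₂ = (sin 315°·cos 21°, cos 315°·cos 21°, −sin 21°).
Cross product v₁ × v₂ gives the pole to the plane: n ∝ (-0.116, 0.087, 0.375).
Dip δ = arctan(|n_h|/n_z) = arctan(0.145/0.375) = 21.2°.
Dip direction = azimuth of (n_x, n_y) = atan2(-0.116, 0.087) = 307°.

true dip 21°, dip direction 305°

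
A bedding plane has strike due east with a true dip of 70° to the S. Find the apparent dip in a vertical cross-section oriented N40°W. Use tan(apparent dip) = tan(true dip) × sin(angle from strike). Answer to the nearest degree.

The strike is due east and the section trends N40°W; the acute angle between them is β = 50°.
tan α = tan 70° × sin 50° = 2.7475 × 0.7660 = 2.1047
α = arctan(2.1047) = 64.59°

65°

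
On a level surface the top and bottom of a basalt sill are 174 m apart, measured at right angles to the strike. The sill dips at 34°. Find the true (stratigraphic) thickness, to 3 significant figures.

97.3 m

True thickness t = w · sin(dip) = 174 × sin 34°
t = 174 × 0.5592 = 97.300 m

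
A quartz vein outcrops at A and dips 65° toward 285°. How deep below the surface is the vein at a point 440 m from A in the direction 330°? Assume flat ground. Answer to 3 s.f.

The hole lies 45° from the dip direction, so the down-dip offset is 440 × cos 45° = 311.13 m.
Depth = down-dip offset × tan(dip) = 311.13 × tan 65° = 311.13 × 2.1445
Depth = 667.21 m

667 m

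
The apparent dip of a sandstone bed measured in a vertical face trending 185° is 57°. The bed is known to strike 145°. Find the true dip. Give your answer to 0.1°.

β = acute angle between strike 145° and section 185° = 40°.
tan(true dip) = tan 57° / sin 40° = 2.3956
δ = arctan(2.3956) = 67.34°

67.3°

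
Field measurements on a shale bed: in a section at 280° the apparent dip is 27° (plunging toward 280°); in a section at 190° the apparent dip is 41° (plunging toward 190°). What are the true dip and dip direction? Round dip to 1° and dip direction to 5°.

true dip 45°, dip direction 220°

Each apparent-dip line lies in the plane. As unit vectors (x east, y north, z up), v₁ plunges 27°→280° and v₂ plunges 41°→190°.
n = v₁ × v₂ = (-0.439, -0.516, 0.672) (taken with n_z > 0).
tan δ = √(n_x²+n_y²)/n_z = 0.678/0.672, so δ = 45.2°.
Dip direction = azimuth of (n_x, n_y) = atan2(-0.439, -0.516) = 220°.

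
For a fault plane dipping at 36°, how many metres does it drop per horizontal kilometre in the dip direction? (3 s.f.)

drop per km = 1000 × tan 36° = 1000 × 0.7265

727 m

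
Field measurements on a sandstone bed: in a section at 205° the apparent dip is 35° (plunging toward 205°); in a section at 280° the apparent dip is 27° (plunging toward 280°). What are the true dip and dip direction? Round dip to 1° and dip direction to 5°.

true dip 38°, dip direction 230°

The two traces are lines in the plane: v₁ = (sin 205°·cos 35°, cos 205°·cos 35°, −sin 35°), v₂ = (sin 280°·cos 27°, cos 280°·cos 27°, −sin 27°).
n = v₁ × v₂ = (-0.426, -0.346, 0.705) (taken with n_z > 0).
tan δ = √(n_x²+n_y²)/n_z = 0.549/0.705, so δ = 37.9°.
Dip direction = azimuth of (n_x, n_y) = atan2(-0.426, -0.346) = 231°.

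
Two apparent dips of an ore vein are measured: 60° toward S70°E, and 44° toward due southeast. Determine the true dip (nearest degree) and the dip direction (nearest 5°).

The two traces are lines in the plane: v₁ = (sin 110°·cos 60°, cos 110°·cos 60°, −sin 60°), v₂ = (sin 135°·cos 44°, cos 135°·cos 44°, −sin 44°).
n = v₁ × v₂ = (0.322, 0.114, 0.152) (taken with n_z > 0).
True dip = arccos(n_z / |n|) = arccos(0.4068) = 66.0°.
Dip direction = atan2(0.322, 0.114) = 70° (azimuth of n's horizontal projection).

true dip 66°, dip direction 070°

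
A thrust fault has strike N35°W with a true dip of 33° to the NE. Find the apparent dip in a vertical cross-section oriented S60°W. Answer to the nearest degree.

The strike is N35°W and the section trends S60°W; the acute angle between them is β = 85°.
tan α = tan 33° × sin 85° = 0.6494 × 0.9962 = 0.6469
α = arctan(0.6469) = 32.90°

33°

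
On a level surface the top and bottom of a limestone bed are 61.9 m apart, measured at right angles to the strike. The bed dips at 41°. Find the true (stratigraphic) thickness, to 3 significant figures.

40.6 m

True thickness t = w · sin(dip) = 61.9 × sin 41°
t = 61.9 × 0.6561 = 40.610 m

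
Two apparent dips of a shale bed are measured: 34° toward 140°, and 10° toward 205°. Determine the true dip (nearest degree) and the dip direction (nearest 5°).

true dip 34°, dip direction 130°

Each apparent-dip line lies in the plane. As unit vectors (x east, y north, z up), v₁ plunges 34°→140° and v₂ plunges 10°→205°.
Cross product v₁ × v₂ gives the pole to the plane: n ∝ (0.389, -0.325, 0.740).
Dip δ = arctan(|n_h|/n_z) = arctan(0.507/0.740) = 34.4°.
Dip direction = azimuth of (n_x, n_y) = atan2(0.389, -0.325) = 130°.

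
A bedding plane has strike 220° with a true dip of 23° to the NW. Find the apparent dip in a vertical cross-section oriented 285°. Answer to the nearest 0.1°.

21.0°

The section lies 65° from the strike.
tan(apparent dip) = tan 23° · sin 65° = 0.3847
α = arctan(0.3847) = 21.04°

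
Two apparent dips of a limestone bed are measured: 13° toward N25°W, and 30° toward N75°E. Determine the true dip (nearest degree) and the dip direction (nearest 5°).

Each apparent-dip line lies in the plane. As unit vectors (x east, y north, z up), v₁ plunges 13°→N25°W and v₂ plunges 30°→N75°E.
The plane normal is n = v₁ × v₂ ∝ (0.391, 0.394, 0.831).
Dip δ = arctan(|n_h|/n_z) = arctan(0.555/0.831) = 33.7°.
Dip direction = atan2(0.391, 0.394) = 45° (azimuth of n's horizontal projection).

true dip 34°, dip direction 045°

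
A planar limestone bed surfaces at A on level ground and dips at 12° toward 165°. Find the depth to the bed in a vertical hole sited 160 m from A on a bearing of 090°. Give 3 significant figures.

8.80 m

The hole lies 75° from the dip direction, so the down-dip offset is 160 × cos 75° = 41.41 m.
Depth = down-dip offset × tan(dip) = 41.41 × tan 12° = 41.41 × 0.2126
Depth = 8.80 m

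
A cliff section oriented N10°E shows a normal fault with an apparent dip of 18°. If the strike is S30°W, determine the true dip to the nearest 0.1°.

β = acute angle between strike S30°W and section N10°E = 20°.
tan δ = tan α / sin β = tan 18° / sin 20° = 0.3249 / 0.3420 = 0.9500
true dip = arctan 0.9500 = 43.53°

43.5°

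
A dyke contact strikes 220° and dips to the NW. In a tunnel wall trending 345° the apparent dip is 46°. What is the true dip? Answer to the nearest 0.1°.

51.7°

The section is 55° from the strike.
tan δ = tan α / sin β = tan 46° / sin 55° = 1.0355 / 0.8192 = 1.2641
true dip = arctan 1.2641 = 51.65°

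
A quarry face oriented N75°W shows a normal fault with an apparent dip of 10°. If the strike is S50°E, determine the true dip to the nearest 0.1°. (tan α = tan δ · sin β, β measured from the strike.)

22.6°

β = acute angle between strike S50°E and section N75°W = 25°.
tan δ = tan α / sin β = tan 10° / sin 25° = 0.1763 / 0.4226 = 0.4172
δ = arctan(0.4172) = 22.65°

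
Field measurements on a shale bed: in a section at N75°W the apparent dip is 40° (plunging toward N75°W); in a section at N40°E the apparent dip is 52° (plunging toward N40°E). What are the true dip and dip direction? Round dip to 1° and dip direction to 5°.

The two traces are lines in the plane: v₁ = (sin 285°·cos 40°, cos 285°·cos 40°, −sin 40°), v₂ = (sin 40°·cos 52°, cos 40°·cos 52°, −sin 52°).
The plane normal is n = v₁ × v₂ ∝ (-0.147, 0.837, 0.427).
Dip δ = arctan(|n_h|/n_z) = arctan(0.850/0.427) = 63.3°.
Dip direction = azimuth of (n_x, n_y) = atan2(-0.147, 0.837) = 350°.

true dip 63°, dip direction 350°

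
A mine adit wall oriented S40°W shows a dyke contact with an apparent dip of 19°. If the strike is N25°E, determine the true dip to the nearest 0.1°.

The section is 15° from the strike.
tan δ = tan α / sin β = tan 19° / sin 15° = 0.3443 / 0.2588 = 1.3304
true dip = arctan 1.3304 = 53.07°

53.1°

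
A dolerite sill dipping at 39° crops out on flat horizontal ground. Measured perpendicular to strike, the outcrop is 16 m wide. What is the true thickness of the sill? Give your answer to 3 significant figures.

True thickness t = w · sin(dip) = 16 × sin 39°
t = 16 × 0.6293 = 10.069 m

10.1 m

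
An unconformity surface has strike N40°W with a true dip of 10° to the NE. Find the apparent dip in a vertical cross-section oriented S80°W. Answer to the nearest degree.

9°

Angle between strike (N40°W) and section (S80°W): β = 60°.
tan(apparent dip) = tan 10° · sin 60° = 0.1527
apparent dip = arctan 0.1527 = 8.68°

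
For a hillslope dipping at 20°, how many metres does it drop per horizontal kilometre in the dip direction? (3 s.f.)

drop per km = 1000 × tan 20° = 1000 × 0.3640

364 m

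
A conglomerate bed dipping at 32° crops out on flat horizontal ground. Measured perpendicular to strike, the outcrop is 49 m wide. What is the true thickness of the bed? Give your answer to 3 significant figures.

26.0 m

True thickness t = w · sin(dip) = 49 × sin 32°
t = 49 × 0.5299 = 25.966 m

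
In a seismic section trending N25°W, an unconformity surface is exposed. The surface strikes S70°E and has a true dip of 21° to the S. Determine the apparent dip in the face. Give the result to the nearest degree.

15°

The strike is S70°E and the section trends N25°W; the acute angle between them is β = 45°.
tan(apparent dip) = tan 21° · sin 45° = 0.2714
apparent dip = arctan 0.2714 = 15.19°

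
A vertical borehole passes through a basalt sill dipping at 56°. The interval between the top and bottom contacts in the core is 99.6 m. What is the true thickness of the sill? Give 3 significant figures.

55.7 m

True thickness t = h · cos(dip) = 99.6 × cos 56°
t = 99.6 × 0.5592 = 55.696 m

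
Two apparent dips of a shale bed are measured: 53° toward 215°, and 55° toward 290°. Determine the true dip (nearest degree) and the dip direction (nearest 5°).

true dip 60°, dip direction 255°

Represent each trace as a vector plunging at its apparent dip toward its trend (east-north-up frame): v₁ = (-0.345, -0.493, -0.799), v₂ = (-0.539, 0.196, -0.819).
The plane normal is n = v₁ × v₂ ∝ (-0.560, -0.148, 0.333).
Dip δ = arctan(|n_h|/n_z) = arctan(0.580/0.333) = 60.1°.
Dip direction = azimuth of (n_x, n_y) = atan2(-0.560, -0.148) = 255°.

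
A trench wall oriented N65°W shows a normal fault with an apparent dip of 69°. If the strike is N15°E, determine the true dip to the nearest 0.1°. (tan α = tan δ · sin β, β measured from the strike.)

69.3°

β = acute angle between strike N15°E and section N65°W = 80°.
tan(true dip) = tan 69° / sin 80° = 2.6453
true dip = arctan 2.6453 = 69.29°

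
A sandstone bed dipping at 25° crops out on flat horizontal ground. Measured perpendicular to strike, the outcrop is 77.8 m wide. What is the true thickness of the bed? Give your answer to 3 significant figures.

True thickness t = w · sin(dip) = 77.8 × sin 25°
t = 77.8 × 0.4226 = 32.880 m

32.9 m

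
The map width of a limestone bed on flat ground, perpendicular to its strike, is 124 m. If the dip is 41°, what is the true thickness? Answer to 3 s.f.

81.4 m

True thickness t = w · sin(dip) = 124 × sin 41°
t = 124 × 0.6561 = 81.351 m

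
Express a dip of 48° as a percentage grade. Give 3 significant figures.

grade % = 100 × tan 48° = 100 × 1.1106

111%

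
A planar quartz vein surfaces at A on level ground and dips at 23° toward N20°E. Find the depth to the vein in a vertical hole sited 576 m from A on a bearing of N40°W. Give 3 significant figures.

The hole lies 60° from the dip direction, so the down-dip offset is 576 × cos 60° = 288.00 m.
Depth = down-dip offset × tan(dip) = 288.00 × tan 23° = 288.00 × 0.4245
Depth = 122.25 m

122 m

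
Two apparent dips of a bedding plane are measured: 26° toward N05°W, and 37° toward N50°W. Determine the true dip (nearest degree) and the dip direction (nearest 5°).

The two traces are lines in the plane: v₁ = (sin 355°·cos 26°, cos 355°·cos 26°, −sin 26°), v₂ = (sin 310°·cos 37°, cos 310°·cos 37°, −sin 37°).
Cross product v₁ × v₂ gives the pole to the plane: n ∝ (-0.314, 0.221, 0.508).
Dip δ = arctan(|n_h|/n_z) = arctan(0.384/0.508) = 37.1°.
Dip direction = azimuth of (n_x, n_y) = atan2(-0.314, 0.221) = 305°.

true dip 37°, dip direction 305°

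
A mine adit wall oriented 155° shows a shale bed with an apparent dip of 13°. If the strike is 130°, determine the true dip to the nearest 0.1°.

β = acute angle between strike 130° and section 155° = 25°.
tan δ = tan α / sin β = tan 13° / sin 25° = 0.2309 / 0.4226 = 0.5463
true dip = arctan 0.5463 = 28.65°

28.6°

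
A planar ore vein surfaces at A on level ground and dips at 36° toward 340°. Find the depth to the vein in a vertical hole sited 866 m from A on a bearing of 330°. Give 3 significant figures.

The hole lies 10° from the dip direction, so the down-dip offset is 866 × cos 10° = 852.84 m.
Depth = down-dip offset × tan(dip) = 852.84 × tan 36° = 852.84 × 0.7265
Depth = 619.63 m

620 m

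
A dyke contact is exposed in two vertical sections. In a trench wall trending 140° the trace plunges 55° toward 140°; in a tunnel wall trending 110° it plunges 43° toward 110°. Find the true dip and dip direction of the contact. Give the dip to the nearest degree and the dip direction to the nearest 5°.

true dip 57°, dip direction 165°

The two traces are lines in the plane: v₁ = (sin 140°·cos 55°, cos 140°·cos 55°, −sin 55°), v₂ = (sin 110°·cos 43°, cos 110°·cos 43°, −sin 43°).
The plane normal is n = v₁ × v₂ ∝ (0.095, -0.312, 0.210).
True dip = arccos(n_z / |n|) = arccos(0.5415) = 57.2°.
The horizontal component of n points toward azimuth atan2(n_x, n_y) = 163°, the dip direction.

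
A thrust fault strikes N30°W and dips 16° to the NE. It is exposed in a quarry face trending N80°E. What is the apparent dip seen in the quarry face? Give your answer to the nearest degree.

The section lies 70° from the strike.
tan α = tan 16° × sin 70° = 0.2867 × 0.9397 = 0.2695
apparent dip = arctan 0.2695 = 15.08°

15°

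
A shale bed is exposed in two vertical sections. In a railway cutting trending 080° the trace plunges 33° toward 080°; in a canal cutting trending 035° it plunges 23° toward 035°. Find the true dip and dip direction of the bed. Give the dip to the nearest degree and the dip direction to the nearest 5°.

true dip 33°, dip direction 085°

Represent each trace as a vector plunging at its apparent dip toward its trend (east-north-up frame): v₁ = (0.826, 0.146, -0.545), v₂ = (0.528, 0.754, -0.391).
The plane normal is n = v₁ × v₂ ∝ (0.354, 0.035, 0.546).
True dip = arccos(n_z / |n|) = arccos(0.8380) = 33.1°.
Dip direction = atan2(0.354, 0.035) = 84° (azimuth of n's horizontal projection).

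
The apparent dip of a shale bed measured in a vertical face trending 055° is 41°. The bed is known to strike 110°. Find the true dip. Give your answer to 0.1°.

β = acute angle between strike 110° and section 055° = 55°.
tan δ = tan α / sin β = tan 41° / sin 55° = 0.8693 / 0.8192 = 1.0612
δ = arctan(1.0612) = 46.70°

46.7°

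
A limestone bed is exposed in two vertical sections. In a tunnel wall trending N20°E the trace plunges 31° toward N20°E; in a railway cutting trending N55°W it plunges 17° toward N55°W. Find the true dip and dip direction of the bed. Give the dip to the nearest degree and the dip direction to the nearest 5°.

true dip 32°, dip direction 005°

Represent each trace as a vector plunging at its apparent dip toward its trend (east-north-up frame): v₁ = (0.293, 0.805, -0.515), v₂ = (-0.783, 0.549, -0.292).
The plane normal is n = v₁ × v₂ ∝ (0.047, 0.489, 0.792).
True dip = arccos(n_z / |n|) = arccos(0.8497) = 31.8°.
Dip direction = azimuth of (n_x, n_y) = atan2(0.047, 0.489) = 5°.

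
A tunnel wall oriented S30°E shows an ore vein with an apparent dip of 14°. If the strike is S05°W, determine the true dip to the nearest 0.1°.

The section is 35° from the strike.
tan δ = tan α / sin β = tan 14° / sin 35° = 0.2493 / 0.5736 = 0.4347
true dip = arctan 0.4347 = 23.49°

23.5°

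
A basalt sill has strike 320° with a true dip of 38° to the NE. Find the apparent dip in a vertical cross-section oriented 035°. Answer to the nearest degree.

Angle between strike (320°) and section (035°): β = 75°.
tan α = tan 38° × sin 75° = 0.7813 × 0.9659 = 0.7547
apparent dip = arctan 0.7547 = 37.04°

37°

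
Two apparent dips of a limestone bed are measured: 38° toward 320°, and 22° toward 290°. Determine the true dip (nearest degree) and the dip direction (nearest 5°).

true dip 44°, dip direction 355°

Represent each trace as a vector plunging at its apparent dip toward its trend (east-north-up frame): v₁ = (-0.507, 0.604, -0.616), v₂ = (-0.871, 0.317, -0.375).
Cross product v₁ × v₂ gives the pole to the plane: n ∝ (-0.031, 0.347, 0.365).
tan δ = √(n_x²+n_y²)/n_z = 0.348/0.365, so δ = 43.6°.
Dip direction = azimuth of (n_x, n_y) = atan2(-0.031, 0.347) = 355°.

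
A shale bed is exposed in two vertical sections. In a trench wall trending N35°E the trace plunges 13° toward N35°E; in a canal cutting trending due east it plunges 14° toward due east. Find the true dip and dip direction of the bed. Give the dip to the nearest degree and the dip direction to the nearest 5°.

true dip 15°, dip direction 065°

Represent each trace as a vector plunging at its apparent dip toward its trend (east-north-up frame): v₁ = (0.559, 0.798, -0.225), v₂ = (0.970, 0.000, -0.242).
Cross product v₁ × v₂ gives the pole to the plane: n ∝ (0.193, 0.083, 0.774).
tan δ = √(n_x²+n_y²)/n_z = 0.210/0.774, so δ = 15.2°.
The horizontal component of n points toward azimuth atan2(n_x, n_y) = 67°, the dip direction.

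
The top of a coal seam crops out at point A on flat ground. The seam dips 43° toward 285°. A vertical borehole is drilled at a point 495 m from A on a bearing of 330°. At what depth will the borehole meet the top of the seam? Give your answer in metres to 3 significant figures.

326 m

The hole lies 45° from the dip direction, so the down-dip offset is 495 × cos 45° = 350.02 m.
Depth = down-dip offset × tan(dip) = 350.02 × tan 43° = 350.02 × 0.9325
Depth = 326.40 m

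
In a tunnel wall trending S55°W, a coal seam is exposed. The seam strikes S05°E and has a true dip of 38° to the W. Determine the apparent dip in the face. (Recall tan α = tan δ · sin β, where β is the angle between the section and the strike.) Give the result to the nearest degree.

The section lies 60° from the strike.
tan(apparent dip) = tan 38° · sin 60° = 0.6766
α = arctan(0.6766) = 34.08°

34°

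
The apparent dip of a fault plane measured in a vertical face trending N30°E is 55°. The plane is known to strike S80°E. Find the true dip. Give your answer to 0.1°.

β = acute angle between strike S80°E and section N30°E = 70°.
tan δ = tan α / sin β = tan 55° / sin 70° = 1.4281 / 0.9397 = 1.5198
δ = arctan(1.5198) = 56.66°

56.7°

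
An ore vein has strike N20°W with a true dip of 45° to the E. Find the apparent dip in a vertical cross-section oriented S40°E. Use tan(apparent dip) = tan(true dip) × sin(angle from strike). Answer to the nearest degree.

Angle between strike (N20°W) and section (S40°E): β = 20°.
tan(apparent dip) = tan 45° · sin 20° = 0.3420
apparent dip = arctan 0.3420 = 18.88°

19°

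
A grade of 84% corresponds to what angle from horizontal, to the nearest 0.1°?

40.0°

tan θ = 84/100 = 0.8400
θ = arctan(0.8400) = 40.03°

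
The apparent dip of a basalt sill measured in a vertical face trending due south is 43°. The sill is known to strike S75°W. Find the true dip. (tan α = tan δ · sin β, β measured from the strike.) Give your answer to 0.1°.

44.0°

The section is 75° from the strike.
tan δ = tan α / sin β = tan 43° / sin 75° = 0.9325 / 0.9659 = 0.9654
true dip = arctan 0.9654 = 43.99°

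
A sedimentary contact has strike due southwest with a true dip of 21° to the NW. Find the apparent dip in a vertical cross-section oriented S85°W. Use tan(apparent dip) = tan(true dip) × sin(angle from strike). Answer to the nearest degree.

14°

Angle between strike (due southwest) and section (S85°W): β = 40°.
tan α = tan 21° × sin 40° = 0.3839 × 0.6428 = 0.2467
apparent dip = arctan 0.2467 = 13.86°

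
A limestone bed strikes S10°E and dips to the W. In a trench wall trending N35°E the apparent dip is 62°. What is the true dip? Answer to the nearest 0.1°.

69.4°

β = acute angle between strike S10°E and section N35°E = 45°.
tan δ = tan α / sin β = tan 62° / sin 45° = 1.8807 / 0.7071 = 2.6597
δ = arctan(2.6597) = 69.39°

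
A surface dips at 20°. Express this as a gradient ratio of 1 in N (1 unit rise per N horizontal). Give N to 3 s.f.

1 in 2.75

1 : N means tan θ = 1/N, so N = 1/tan 20° = 1/0.3640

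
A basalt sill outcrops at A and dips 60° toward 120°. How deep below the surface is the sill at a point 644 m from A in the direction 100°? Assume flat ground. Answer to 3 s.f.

The hole lies 20° from the dip direction, so the down-dip offset is 644 × cos 20° = 605.16 m.
Depth = down-dip offset × tan(dip) = 605.16 × tan 60° = 605.16 × 1.7321
Depth = 1048.17 m

1050 m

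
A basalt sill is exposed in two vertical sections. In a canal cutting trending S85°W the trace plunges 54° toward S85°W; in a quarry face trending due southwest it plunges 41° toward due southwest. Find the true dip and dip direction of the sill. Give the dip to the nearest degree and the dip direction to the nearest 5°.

true dip 55°, dip direction 275°

The two traces are lines in the plane: v₁ = (sin 265°·cos 54°, cos 265°·cos 54°, −sin 54°), v₂ = (sin 225°·cos 41°, cos 225°·cos 41°, −sin 41°).
The plane normal is n = v₁ × v₂ ∝ (-0.398, 0.048, 0.285).
True dip = arccos(n_z / |n|) = arccos(0.5795) = 54.6°.
Dip direction = atan2(-0.398, 0.048) = 277° (azimuth of n's horizontal projection).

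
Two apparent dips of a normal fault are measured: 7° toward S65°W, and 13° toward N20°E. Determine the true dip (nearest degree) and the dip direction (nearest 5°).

Represent each trace as a vector plunging at its apparent dip toward its trend (east-north-up frame): v₁ = (-0.900, -0.419, -0.122), v₂ = (0.333, 0.916, -0.225).
n = v₁ × v₂ = (-0.206, 0.243, 0.684) (taken with n_z > 0).
Dip δ = arctan(|n_h|/n_z) = arctan(0.319/0.684) = 25.0°.
Dip direction = azimuth of (n_x, n_y) = atan2(-0.206, 0.243) = 320°.

true dip 25°, dip direction 320°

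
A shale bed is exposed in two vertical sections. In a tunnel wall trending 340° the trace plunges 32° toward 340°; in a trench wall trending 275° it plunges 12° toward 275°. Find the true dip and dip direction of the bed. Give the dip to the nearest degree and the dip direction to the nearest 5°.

Represent each trace as a vector plunging at its apparent dip toward its trend (east-north-up frame): v₁ = (-0.290, 0.797, -0.530), v₂ = (-0.974, 0.085, -0.208).
Cross product v₁ × v₂ gives the pole to the plane: n ∝ (-0.121, 0.456, 0.752).
True dip = arccos(n_z / |n|) = arccos(0.8471) = 32.1°.
Dip direction = atan2(-0.121, 0.456) = 345° (azimuth of n's horizontal projection).

true dip 32°, dip direction 345°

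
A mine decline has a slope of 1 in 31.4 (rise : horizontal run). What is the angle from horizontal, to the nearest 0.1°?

tan θ = 1/31.4 = 0.0318
θ = arctan(0.0318) = 1.82°

1.8°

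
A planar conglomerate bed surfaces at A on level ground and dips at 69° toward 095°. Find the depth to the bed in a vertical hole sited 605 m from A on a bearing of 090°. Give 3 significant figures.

The hole lies 5° from the dip direction, so the down-dip offset is 605 × cos 5° = 602.70 m.
Depth = down-dip offset × tan(dip) = 602.70 × tan 69° = 602.70 × 2.6051
Depth = 1570.08 m

1570 m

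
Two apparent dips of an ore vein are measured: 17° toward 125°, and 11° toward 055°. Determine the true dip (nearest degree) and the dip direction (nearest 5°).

true dip 18°, dip direction 110°

Represent each trace as a vector plunging at its apparent dip toward its trend (east-north-up frame): v₁ = (0.783, -0.549, -0.292), v₂ = (0.804, 0.563, -0.191).
Cross product v₁ × v₂ gives the pole to the plane: n ∝ (0.269, -0.086, 0.882).
Dip δ = arctan(|n_h|/n_z) = arctan(0.283/0.882) = 17.8°.
Dip direction = azimuth of (n_x, n_y) = atan2(0.269, -0.086) = 108°.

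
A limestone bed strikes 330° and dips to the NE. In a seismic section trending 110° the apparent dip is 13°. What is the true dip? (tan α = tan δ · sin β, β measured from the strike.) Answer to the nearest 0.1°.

The section is 40° from the strike.
tan(true dip) = tan 13° / sin 40° = 0.3592
true dip = arctan 0.3592 = 19.76°

19.8°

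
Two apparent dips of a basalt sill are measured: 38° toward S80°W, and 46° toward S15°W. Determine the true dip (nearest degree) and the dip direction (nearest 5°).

true dip 48°, dip direction 215°

Represent each trace as a vector plunging at its apparent dip toward its trend (east-north-up frame): v₁ = (-0.776, -0.137, -0.616), v₂ = (-0.180, -0.671, -0.719).
n = v₁ × v₂ = (-0.315, -0.448, 0.496) (taken with n_z > 0).
Dip δ = arctan(|n_h|/n_z) = arctan(0.547/0.496) = 47.8°.
Dip direction = azimuth of (n_x, n_y) = atan2(-0.315, -0.448) = 215°.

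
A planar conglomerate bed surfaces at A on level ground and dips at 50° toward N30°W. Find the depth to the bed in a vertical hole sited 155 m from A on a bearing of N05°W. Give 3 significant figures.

167 m

The hole lies 25° from the dip direction, so the down-dip offset is 155 × cos 25° = 140.48 m.
Depth = down-dip offset × tan(dip) = 140.48 × tan 50° = 140.48 × 1.1918
Depth = 167.41 m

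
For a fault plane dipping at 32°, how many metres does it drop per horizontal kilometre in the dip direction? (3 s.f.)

625 m

drop per km = 1000 × tan 32° = 1000 × 0.6249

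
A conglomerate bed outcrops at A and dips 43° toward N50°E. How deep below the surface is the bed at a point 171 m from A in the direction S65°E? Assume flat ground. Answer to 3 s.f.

67.4 m

The hole lies 65° from the dip direction, so the down-dip offset is 171 × cos 65° = 72.27 m.
Depth = down-dip offset × tan(dip) = 72.27 × tan 43° = 72.27 × 0.9325
Depth = 67.39 m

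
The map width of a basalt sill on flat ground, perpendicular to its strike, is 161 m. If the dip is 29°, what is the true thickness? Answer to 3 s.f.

78.1 m

True thickness t = w · sin(dip) = 161 × sin 29°
t = 161 × 0.4848 = 78.054 m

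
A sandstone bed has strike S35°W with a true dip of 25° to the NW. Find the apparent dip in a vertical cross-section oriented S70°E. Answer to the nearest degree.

The section lies 75° from the strike.
tan α = tan 25° × sin 75° = 0.4663 × 0.9659 = 0.4504
apparent dip = arctan 0.4504 = 24.25°

24°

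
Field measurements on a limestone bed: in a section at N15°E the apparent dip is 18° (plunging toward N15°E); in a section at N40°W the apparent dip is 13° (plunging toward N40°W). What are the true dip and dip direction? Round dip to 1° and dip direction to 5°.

Each apparent-dip line lies in the plane. As unit vectors (x east, y north, z up), v₁ plunges 18°→N15°E and v₂ plunges 13°→N40°W.
n = v₁ × v₂ = (0.024, 0.249, 0.759) (taken with n_z > 0).
Dip δ = arctan(|n_h|/n_z) = arctan(0.250/0.759) = 18.2°.
The horizontal component of n points toward azimuth atan2(n_x, n_y) = 6°, the dip direction.

true dip 18°, dip direction 005°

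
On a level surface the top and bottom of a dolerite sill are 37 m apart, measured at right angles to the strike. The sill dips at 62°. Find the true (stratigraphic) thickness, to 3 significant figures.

True thickness t = w · sin(dip) = 37 × sin 62°
t = 37 × 0.8829 = 32.669 m

32.7 m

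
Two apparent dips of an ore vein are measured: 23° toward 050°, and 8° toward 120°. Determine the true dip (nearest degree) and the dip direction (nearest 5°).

true dip 23°, dip direction 050°

Each apparent-dip line lies in the plane. As unit vectors (x east, y north, z up), v₁ plunges 23°→050° and v₂ plunges 8°→120°.
The plane normal is n = v₁ × v₂ ∝ (0.276, 0.237, 0.857).
True dip = arccos(n_z / |n|) = arccos(0.9205) = 23.0°.
Dip direction = atan2(0.276, 0.237) = 49° (azimuth of n's horizontal projection).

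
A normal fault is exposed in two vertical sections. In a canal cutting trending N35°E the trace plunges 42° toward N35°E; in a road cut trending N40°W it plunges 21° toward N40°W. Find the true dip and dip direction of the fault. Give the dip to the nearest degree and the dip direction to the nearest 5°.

The two traces are lines in the plane: v₁ = (sin 35°·cos 42°, cos 35°·cos 42°, −sin 42°), v₂ = (sin 320°·cos 21°, cos 320°·cos 21°, −sin 21°).
The plane normal is n = v₁ × v₂ ∝ (0.260, 0.554, 0.670).
Dip δ = arctan(|n_h|/n_z) = arctan(0.612/0.670) = 42.4°.
Dip direction = atan2(0.260, 0.554) = 25° (azimuth of n's horizontal projection).

true dip 42°, dip direction 025°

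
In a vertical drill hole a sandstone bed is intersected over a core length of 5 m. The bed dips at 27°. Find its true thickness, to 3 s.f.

4.46 m

True thickness t = h · cos(dip) = 5 × cos 27°
t = 5 × 0.8910 = 4.455 m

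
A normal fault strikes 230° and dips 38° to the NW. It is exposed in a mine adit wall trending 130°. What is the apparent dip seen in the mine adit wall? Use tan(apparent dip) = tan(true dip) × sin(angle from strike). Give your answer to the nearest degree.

38°

The section lies 80° from the strike.
tan(apparent dip) = tan 38° · sin 80° = 0.7694
α = arctan(0.7694) = 37.58°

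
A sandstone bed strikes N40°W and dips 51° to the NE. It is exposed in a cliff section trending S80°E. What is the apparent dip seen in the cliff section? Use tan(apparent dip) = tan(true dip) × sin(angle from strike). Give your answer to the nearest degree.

38°

Angle between strike (N40°W) and section (S80°E): β = 40°.
tan α = tan 51° × sin 40° = 1.2349 × 0.6428 = 0.7938
α = arctan(0.7938) = 38.44°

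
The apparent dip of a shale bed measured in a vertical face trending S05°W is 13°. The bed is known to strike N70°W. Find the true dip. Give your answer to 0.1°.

β = acute angle between strike N70°W and section S05°W = 75°.
tan δ = tan α / sin β = tan 13° / sin 75° = 0.2309 / 0.9659 = 0.2390
δ = arctan(0.2390) = 13.44°

13.4°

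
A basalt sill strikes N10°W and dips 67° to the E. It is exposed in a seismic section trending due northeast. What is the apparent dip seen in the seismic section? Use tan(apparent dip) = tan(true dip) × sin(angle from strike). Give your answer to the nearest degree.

The strike is N10°W and the section trends due northeast; the acute angle between them is β = 55°.
tan α = tan 67° × sin 55° = 2.3559 × 0.8192 = 1.9298
α = arctan(1.9298) = 62.61°

63°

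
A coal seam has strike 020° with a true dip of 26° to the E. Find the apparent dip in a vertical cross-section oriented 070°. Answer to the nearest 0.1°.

The strike is 020° and the section trends 070°; the acute angle between them is β = 50°.
tan(apparent dip) = tan 26° · sin 50° = 0.3736
α = arctan(0.3736) = 20.49°

20.5°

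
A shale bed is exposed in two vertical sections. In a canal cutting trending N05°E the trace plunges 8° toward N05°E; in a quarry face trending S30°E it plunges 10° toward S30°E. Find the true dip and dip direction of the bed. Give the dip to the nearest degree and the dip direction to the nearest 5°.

The two traces are lines in the plane: v₁ = (sin 5°·cos 8°, cos 5°·cos 8°, −sin 8°), v₂ = (sin 150°·cos 10°, cos 150°·cos 10°, −sin 10°).
Cross product v₁ × v₂ gives the pole to the plane: n ∝ (0.290, 0.054, 0.559).
Dip δ = arctan(|n_h|/n_z) = arctan(0.295/0.559) = 27.8°.
Dip direction = atan2(0.290, 0.054) = 80° (azimuth of n's horizontal projection).

true dip 28°, dip direction 080°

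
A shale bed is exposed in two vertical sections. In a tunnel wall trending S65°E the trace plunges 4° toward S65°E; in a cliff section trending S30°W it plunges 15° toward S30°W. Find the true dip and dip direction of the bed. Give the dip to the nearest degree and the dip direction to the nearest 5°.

Each apparent-dip line lies in the plane. As unit vectors (x east, y north, z up), v₁ plunges 4°→S65°E and v₂ plunges 15°→S30°W.
Cross product v₁ × v₂ gives the pole to the plane: n ∝ (-0.051, -0.268, 0.960).
tan δ = √(n_x²+n_y²)/n_z = 0.272/0.960, so δ = 15.8°.
Dip direction = azimuth of (n_x, n_y) = atan2(-0.051, -0.268) = 191°.

true dip 16°, dip direction 190°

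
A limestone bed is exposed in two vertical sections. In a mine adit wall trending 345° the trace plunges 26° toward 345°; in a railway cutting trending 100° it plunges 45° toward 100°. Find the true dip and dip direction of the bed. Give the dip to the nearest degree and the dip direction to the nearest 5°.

Each apparent-dip line lies in the plane. As unit vectors (x east, y north, z up), v₁ plunges 26°→345° and v₂ plunges 45°→100°.
Cross product v₁ × v₂ gives the pole to the plane: n ∝ (0.668, 0.470, 0.576).
tan δ = √(n_x²+n_y²)/n_z = 0.816/0.576, so δ = 54.8°.
The horizontal component of n points toward azimuth atan2(n_x, n_y) = 55°, the dip direction.

true dip 55°, dip direction 055°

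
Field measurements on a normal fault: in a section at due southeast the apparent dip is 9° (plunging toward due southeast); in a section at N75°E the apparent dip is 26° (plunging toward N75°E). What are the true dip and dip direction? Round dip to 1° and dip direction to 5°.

Each apparent-dip line lies in the plane. As unit vectors (x east, y north, z up), v₁ plunges 9°→due southeast and v₂ plunges 26°→N75°E.
The plane normal is n = v₁ × v₂ ∝ (0.343, 0.170, 0.769).
True dip = arccos(n_z / |n|) = arccos(0.8953) = 26.5°.
Dip direction = atan2(0.343, 0.170) = 64° (azimuth of n's horizontal projection).

true dip 26°, dip direction 065°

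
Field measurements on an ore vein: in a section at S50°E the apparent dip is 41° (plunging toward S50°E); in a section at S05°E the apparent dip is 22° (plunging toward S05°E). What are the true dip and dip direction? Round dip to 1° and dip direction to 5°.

true dip 43°, dip direction 110°

Represent each trace as a vector plunging at its apparent dip toward its trend (east-north-up frame): v₁ = (0.578, -0.485, -0.656), v₂ = (0.081, -0.924, -0.375).
Cross product v₁ × v₂ gives the pole to the plane: n ∝ (0.424, -0.164, 0.495).
True dip = arccos(n_z / |n|) = arccos(0.7363) = 42.6°.
Dip direction = azimuth of (n_x, n_y) = atan2(0.424, -0.164) = 111°.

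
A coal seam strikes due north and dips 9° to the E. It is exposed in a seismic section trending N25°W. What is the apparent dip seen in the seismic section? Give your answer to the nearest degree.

The strike is due north and the section trends N25°W; the acute angle between them is β = 25°.
tan α = tan 9° × sin 25° = 0.1584 × 0.4226 = 0.0669
apparent dip = arctan 0.0669 = 3.83°

4°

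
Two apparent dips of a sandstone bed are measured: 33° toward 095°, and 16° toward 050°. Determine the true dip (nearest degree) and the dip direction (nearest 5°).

true dip 35°, dip direction 115°

Represent each trace as a vector plunging at its apparent dip toward its trend (east-north-up frame): v₁ = (0.835, -0.073, -0.545), v₂ = (0.736, 0.618, -0.276).
Cross product v₁ × v₂ gives the pole to the plane: n ∝ (0.357, -0.171, 0.570).
Dip δ = arctan(|n_h|/n_z) = arctan(0.395/0.570) = 34.7°.
The horizontal component of n points toward azimuth atan2(n_x, n_y) = 116°, the dip direction.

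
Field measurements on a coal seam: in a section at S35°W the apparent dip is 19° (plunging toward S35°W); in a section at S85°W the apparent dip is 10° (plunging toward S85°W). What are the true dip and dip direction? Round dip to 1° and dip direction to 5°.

true dip 19°, dip direction 205°

Each apparent-dip line lies in the plane. As unit vectors (x east, y north, z up), v₁ plunges 19°→S35°W and v₂ plunges 10°→S85°W.
Cross product v₁ × v₂ gives the pole to the plane: n ∝ (-0.107, -0.225, 0.713).
Dip δ = arctan(|n_h|/n_z) = arctan(0.249/0.713) = 19.3°.
The horizontal component of n points toward azimuth atan2(n_x, n_y) = 205°, the dip direction.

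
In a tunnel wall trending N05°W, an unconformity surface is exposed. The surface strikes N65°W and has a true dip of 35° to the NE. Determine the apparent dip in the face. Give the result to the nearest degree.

31°

Angle between strike (N65°W) and section (N05°W): β = 60°.
tan(apparent dip) = tan 35° · sin 60° = 0.6064
apparent dip = arctan 0.6064 = 31.23°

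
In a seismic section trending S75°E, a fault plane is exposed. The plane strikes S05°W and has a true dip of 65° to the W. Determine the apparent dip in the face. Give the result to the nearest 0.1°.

Angle between strike (S05°W) and section (S75°E): β = 80°.
tan(apparent dip) = tan 65° · sin 80° = 2.1119
apparent dip = arctan 2.1119 = 64.66°

64.7°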